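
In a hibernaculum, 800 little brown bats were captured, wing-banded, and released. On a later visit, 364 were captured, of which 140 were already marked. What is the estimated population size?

N = 2080

N = (800 × 364) / 140 = 291200 / 140 = 2080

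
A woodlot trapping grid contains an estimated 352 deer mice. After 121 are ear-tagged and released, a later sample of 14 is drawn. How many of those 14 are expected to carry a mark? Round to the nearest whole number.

The marked fraction of the population is 121/352, so in a sample of 14 expect C·(M/N) marked.
E[R] = 121 × 14 / 352 = 1694 / 352 ≈ 4.8 → 5

expected recaptures ≈ 5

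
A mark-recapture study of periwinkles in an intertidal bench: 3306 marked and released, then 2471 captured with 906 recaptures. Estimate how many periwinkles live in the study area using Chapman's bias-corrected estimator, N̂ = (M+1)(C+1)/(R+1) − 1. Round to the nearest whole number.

N̂ = (3306+1)(2471+1)/(906+1) − 1 = 3307·2472/907 − 1
= 8174904/907 − 1 ≈ 9013.1 − 1 ≈ 9012.1 → 9012

N ≈ 9012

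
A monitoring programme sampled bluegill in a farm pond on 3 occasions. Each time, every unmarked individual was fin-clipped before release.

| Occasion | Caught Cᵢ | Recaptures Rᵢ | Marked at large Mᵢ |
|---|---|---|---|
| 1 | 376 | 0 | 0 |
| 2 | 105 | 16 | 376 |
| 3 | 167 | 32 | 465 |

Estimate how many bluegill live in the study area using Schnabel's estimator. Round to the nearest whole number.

Σ MᵢCᵢ = 0·376 + 376·105 + 465·167 = 0 + 39480 + 77655 = 117135
Σ Rᵢ = 0 + 16 + 32 = 48
N̂ = 117135 / 48 ≈ 2440.3 → 2440

N ≈ 2440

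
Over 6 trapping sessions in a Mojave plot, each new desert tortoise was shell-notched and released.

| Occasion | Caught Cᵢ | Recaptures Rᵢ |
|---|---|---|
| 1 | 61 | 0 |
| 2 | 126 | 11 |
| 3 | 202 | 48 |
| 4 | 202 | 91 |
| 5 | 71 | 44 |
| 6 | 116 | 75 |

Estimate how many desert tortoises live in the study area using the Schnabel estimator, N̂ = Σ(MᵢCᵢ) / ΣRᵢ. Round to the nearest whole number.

N ≈ 727

Marked at large before each occasion: Mᵢ = Σⱼ<ᵢ (Cⱼ − Rⱼ) → M1=0, M2=61, M3=176, M4=330, M5=441, M6=468
Σ MᵢCᵢ = 0·61 + 61·126 + 176·202 + 330·202 + 441·71 + 468·116 = 0 + 7686 + 35552 + 66660 + 31311 + 54288 = 195497
Σ Rᵢ = 0 + 11 + 48 + 91 + 44 + 75 = 269
N̂ = 195497 / 269 ≈ 726.8 → 727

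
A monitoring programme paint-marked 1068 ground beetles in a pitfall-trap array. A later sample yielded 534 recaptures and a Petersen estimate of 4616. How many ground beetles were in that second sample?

C = 2308

From N = M·C/R: C = N·R / M = 4616·534 / 1068 = 2464944 / 1068 = 2308.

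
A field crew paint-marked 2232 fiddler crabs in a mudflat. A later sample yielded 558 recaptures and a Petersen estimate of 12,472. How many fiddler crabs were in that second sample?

From N = M·C/R: C = N·R / M = 12472·558 / 2232 = 6959376 / 2232 = 3118.

C = 3118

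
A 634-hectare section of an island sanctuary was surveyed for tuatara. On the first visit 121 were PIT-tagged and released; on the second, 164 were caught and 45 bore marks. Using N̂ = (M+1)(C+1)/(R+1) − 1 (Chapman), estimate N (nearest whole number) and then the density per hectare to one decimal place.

density ≈ 0.7 tuatara per hectare

N̂ = 122·165/46 − 1 = 20130/46 − 1 ≈ 436.6 → 437
Density = N̂ / area = 437 / 634 ≈ 0.69 → 0.7 per hectare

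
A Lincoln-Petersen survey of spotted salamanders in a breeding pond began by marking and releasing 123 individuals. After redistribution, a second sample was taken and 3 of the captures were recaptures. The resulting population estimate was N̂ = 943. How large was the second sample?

From N = M·C/R: C = N·R / M = 943·3 / 123 = 2829 / 123 = 23.

C = 23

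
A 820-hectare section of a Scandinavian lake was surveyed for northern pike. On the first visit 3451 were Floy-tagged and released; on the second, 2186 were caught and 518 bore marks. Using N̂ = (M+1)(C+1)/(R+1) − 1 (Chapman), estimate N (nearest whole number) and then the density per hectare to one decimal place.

density ≈ 17.7 northern pike per hectare

N̂ = 3452·2187/519 − 1 = 7549524/519 − 1 ≈ 14545.3 → 14545
Density = N̂ / area = 14545 / 820 ≈ 17.74 → 17.7 per hectare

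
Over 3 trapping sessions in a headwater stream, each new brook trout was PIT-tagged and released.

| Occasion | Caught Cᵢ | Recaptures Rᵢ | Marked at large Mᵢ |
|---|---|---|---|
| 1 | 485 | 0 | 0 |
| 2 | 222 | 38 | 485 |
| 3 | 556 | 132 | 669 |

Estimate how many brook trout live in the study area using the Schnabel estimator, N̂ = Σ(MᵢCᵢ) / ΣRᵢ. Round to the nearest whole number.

Σ MᵢCᵢ = 0·485 + 485·222 + 669·556 = 0 + 107670 + 371964 = 479634
Σ Rᵢ = 0 + 38 + 132 = 170
N̂ = 479634 / 170 ≈ 2821.4 → 2821

N ≈ 2821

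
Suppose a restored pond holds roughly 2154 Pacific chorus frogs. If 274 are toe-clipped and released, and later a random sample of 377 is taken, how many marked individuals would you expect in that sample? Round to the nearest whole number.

expected recaptures ≈ 48

The marked fraction of the population is 274/2154, so in a sample of 377 expect C·(M/N) marked.
E[R] = 274 × 377 / 2154 = 103298 / 2154 ≈ 48.0 → 48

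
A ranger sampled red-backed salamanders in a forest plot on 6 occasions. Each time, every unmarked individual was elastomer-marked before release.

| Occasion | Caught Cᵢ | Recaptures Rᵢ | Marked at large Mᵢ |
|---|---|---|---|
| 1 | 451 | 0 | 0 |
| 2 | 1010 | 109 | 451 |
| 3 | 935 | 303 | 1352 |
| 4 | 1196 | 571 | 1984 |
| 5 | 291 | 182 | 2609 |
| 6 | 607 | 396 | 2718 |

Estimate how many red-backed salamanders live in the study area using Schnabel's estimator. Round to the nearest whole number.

N ≈ 4165

Σ MᵢCᵢ = 0·451 + 451·1010 + 1352·935 + 1984·1196 + 2609·291 + 2718·607 = 0 + 455510 + 1264120 + 2372864 + 759219 + 1649826 = 6501539
Σ Rᵢ = 0 + 109 + 303 + 571 + 182 + 396 = 1561
N̂ = 6501539 / 1561 ≈ 4165.0 → 4165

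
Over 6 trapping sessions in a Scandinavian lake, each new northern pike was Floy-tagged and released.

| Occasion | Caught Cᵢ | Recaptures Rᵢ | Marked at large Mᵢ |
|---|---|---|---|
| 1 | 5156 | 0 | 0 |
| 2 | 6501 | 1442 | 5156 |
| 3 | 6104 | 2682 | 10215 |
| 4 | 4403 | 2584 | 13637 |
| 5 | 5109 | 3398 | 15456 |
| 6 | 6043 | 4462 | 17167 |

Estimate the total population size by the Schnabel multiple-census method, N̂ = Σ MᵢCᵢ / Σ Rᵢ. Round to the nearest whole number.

Σ MᵢCᵢ = 0·5156 + 5156·6501 + 10215·6104 + 13637·4403 + 15456·5109 + 17167·6043 = 0 + 33519156 + 62352360 + 60043711 + 78964704 + 103740181 = 338620112
Σ Rᵢ = 0 + 1442 + 2682 + 2584 + 3398 + 4462 = 14568
N̂ = 338620112 / 14568 ≈ 23244.1 → 23244

N ≈ 23,244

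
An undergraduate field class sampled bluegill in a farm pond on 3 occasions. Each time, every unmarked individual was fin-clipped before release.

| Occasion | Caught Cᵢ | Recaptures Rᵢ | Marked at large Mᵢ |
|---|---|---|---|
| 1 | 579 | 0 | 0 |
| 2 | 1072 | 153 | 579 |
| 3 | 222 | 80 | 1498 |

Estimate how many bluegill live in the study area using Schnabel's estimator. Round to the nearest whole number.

Σ MᵢCᵢ = 0·579 + 579·1072 + 1498·222 = 0 + 620688 + 332556 = 953244
Σ Rᵢ = 0 + 153 + 80 = 233
N̂ = 953244 / 233 ≈ 4091.2 → 4091

N ≈ 4091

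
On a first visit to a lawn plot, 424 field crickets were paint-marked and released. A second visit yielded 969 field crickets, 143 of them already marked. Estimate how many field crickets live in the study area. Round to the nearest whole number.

The marked fraction in the recapture sample should equal the marked fraction in the population: 143/969 = 424/N.
N = (424 × 969) / 143 = 410856 / 143 ≈ 2873.1 → 2873

N ≈ 2873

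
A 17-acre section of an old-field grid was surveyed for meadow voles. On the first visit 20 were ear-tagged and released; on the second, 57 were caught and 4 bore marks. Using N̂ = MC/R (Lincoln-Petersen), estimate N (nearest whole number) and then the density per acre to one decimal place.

density ≈ 16.8 meadow voles per acre

N̂ = 20·57/4 = 1140/4 = 285
Density = N̂ / area = 285 / 17 ≈ 16.76 → 16.8 per acre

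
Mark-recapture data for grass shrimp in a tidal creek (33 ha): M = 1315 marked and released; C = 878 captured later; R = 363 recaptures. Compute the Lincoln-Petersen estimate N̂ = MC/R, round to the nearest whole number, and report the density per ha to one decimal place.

N̂ = 1315·878/363 = 1154570/363 ≈ 3180.6 → 3181
Density = N̂ / area = 3181 / 33 ≈ 96.39 → 96.4 per ha

density ≈ 96.4 grass shrimp per ha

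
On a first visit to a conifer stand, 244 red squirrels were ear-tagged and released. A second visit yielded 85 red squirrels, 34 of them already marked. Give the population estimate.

N = 610

The marked fraction in the recapture sample should equal the marked fraction in the population: 34/85 = 244/N.
N = (244 × 85) / 34 = 20740 / 34 = 610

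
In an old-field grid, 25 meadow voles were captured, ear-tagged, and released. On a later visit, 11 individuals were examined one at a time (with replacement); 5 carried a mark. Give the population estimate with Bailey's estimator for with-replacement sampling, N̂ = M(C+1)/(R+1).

N = 50

N̂ = 25·(11+1)/(5+1) = 25·12/6 = 300/6 = 50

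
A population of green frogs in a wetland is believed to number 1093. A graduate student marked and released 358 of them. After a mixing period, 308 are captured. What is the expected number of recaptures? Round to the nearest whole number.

expected recaptures ≈ 101

Expected recaptures E[R] = M·C / N.
E[R] = 358 × 308 / 1093 = 110264 / 1093 ≈ 100.9 → 101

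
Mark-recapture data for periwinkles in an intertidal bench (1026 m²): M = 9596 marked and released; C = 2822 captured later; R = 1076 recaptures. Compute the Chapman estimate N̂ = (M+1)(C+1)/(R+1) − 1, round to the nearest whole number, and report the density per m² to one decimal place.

density ≈ 24.5 periwinkles per m²

N̂ = 9597·2823/1077 − 1 = 27092331/1077 − 1 ≈ 25154.4 → 25154
Density = N̂ / area = 25154 / 1026 ≈ 24.52 → 24.5 per m²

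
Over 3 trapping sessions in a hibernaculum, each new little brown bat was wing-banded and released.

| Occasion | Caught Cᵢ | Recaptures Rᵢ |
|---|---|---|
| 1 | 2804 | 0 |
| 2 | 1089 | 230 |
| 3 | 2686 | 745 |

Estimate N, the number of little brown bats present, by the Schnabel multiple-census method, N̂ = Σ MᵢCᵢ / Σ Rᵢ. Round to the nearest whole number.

N ≈ 13,223

Marked at large before each occasion: Mᵢ = Σⱼ<ᵢ (Cⱼ − Rⱼ) → M1=0, M2=2804, M3=3663
Σ MᵢCᵢ = 0·2804 + 2804·1089 + 3663·2686 = 0 + 3053556 + 9838818 = 12892374
Σ Rᵢ = 0 + 230 + 745 = 975
N̂ = 12892374 / 975 ≈ 13222.9 → 13223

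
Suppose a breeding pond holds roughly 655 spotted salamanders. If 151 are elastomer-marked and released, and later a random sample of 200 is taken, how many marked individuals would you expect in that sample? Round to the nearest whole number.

The marked fraction of the population is 151/655, so in a sample of 200 expect C·(M/N) marked.
E[R] = 151 × 200 / 655 = 30200 / 655 ≈ 46.1 → 46

expected recaptures ≈ 46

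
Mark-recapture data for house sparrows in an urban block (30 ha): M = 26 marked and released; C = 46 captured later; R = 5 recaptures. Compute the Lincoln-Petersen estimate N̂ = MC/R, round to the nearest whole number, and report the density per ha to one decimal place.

N̂ = 26·46/5 = 1196/5 ≈ 239.2 → 239
Density = N̂ / area = 239 / 30 ≈ 7.97 → 8.0 per ha

density ≈ 8.0 house sparrows per ha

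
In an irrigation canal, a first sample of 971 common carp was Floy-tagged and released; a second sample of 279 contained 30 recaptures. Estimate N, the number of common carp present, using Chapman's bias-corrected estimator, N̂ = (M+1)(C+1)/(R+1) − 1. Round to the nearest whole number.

N̂ = (971+1)(279+1)/(30+1) − 1 = 972·280/31 − 1
= 272160/31 − 1 ≈ 8779.4 − 1 ≈ 8778.4 → 8778

N ≈ 8778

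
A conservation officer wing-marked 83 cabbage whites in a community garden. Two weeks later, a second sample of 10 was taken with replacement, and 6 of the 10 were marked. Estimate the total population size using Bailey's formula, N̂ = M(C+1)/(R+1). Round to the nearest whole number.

N ≈ 130

N̂ = 83·(10+1)/(6+1) = 83·11/7 = 913/7 ≈ 130.4 → 130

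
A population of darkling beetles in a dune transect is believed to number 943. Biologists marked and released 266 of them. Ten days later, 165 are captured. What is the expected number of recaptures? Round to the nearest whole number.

expected recaptures ≈ 47

The marked fraction of the population is 266/943, so in a sample of 165 expect C·(M/N) marked.
E[R] = 266 × 165 / 943 = 43890 / 943 ≈ 46.5 → 47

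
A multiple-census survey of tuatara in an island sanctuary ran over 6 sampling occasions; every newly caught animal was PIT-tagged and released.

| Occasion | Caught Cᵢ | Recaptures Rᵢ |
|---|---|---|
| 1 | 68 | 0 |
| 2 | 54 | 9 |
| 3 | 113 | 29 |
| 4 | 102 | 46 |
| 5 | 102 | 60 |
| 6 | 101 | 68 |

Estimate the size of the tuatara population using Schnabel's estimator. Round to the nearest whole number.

N ≈ 435

Marked at large before each occasion: Mᵢ = Σⱼ<ᵢ (Cⱼ − Rⱼ) → M1=0, M2=68, M3=113, M4=197, M5=253, M6=295
Σ MᵢCᵢ = 0·68 + 68·54 + 113·113 + 197·102 + 253·102 + 295·101 = 0 + 3672 + 12769 + 20094 + 25806 + 29795 = 92136
Σ Rᵢ = 0 + 9 + 29 + 46 + 60 + 68 = 212
N̂ = 92136 / 212 ≈ 434.6 → 435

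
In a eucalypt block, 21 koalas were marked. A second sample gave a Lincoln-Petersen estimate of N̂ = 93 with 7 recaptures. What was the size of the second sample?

From N = M·C/R: C = N·R / M = 93·7 / 21 = 651 / 21 = 31.

C = 31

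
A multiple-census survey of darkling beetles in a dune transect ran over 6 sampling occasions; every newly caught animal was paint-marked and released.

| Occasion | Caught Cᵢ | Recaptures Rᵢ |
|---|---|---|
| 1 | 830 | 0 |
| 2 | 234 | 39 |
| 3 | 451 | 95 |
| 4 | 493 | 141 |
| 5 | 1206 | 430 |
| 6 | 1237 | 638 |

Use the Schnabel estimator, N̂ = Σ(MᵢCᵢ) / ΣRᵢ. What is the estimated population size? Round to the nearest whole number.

Marked at large before each occasion: Mᵢ = Σⱼ<ᵢ (Cⱼ − Rⱼ) → M1=0, M2=830, M3=1025, M4=1381, M5=1733, M6=2509
Σ MᵢCᵢ = 0·830 + 830·234 + 1025·451 + 1381·493 + 1733·1206 + 2509·1237 = 0 + 194220 + 462275 + 680833 + 2089998 + 3103633 = 6530959
Σ Rᵢ = 0 + 39 + 95 + 141 + 430 + 638 = 1343
N̂ = 6530959 / 1343 ≈ 4863.0 → 4863

N ≈ 4863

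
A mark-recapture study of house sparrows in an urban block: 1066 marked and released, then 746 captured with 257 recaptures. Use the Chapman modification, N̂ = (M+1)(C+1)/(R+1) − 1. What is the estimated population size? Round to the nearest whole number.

N ≈ 3088

N̂ = (1066+1)(746+1)/(257+1) − 1 = 1067·747/258 − 1
= 797049/258 − 1 ≈ 3089.3 − 1 ≈ 3088.3 → 3088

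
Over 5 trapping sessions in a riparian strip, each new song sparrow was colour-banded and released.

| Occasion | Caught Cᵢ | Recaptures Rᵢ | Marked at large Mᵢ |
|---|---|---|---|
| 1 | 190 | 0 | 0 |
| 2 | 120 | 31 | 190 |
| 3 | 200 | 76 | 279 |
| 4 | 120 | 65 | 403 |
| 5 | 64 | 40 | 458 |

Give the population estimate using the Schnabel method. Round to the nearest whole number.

Σ MᵢCᵢ = 0·190 + 190·120 + 279·200 + 403·120 + 458·64 = 0 + 22800 + 55800 + 48360 + 29312 = 156272
Σ Rᵢ = 0 + 31 + 76 + 65 + 40 = 212
N̂ = 156272 / 212 ≈ 737.1 → 737

N ≈ 737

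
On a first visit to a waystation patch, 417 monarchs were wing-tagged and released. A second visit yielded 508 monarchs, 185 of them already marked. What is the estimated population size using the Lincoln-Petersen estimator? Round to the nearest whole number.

Lincoln-Petersen assumes M/N = R/C, so N = M·C / R.
N = (417 × 508) / 185 = 211836 / 185 ≈ 1145.1 → 1145

N ≈ 1145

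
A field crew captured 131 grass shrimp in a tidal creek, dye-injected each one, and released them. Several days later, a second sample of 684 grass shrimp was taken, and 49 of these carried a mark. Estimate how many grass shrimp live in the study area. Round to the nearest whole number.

If marked individuals mix randomly, R/C ≈ M/N, giving N ≈ M·C/R.
N = (131 × 684) / 49 = 89604 / 49 ≈ 1828.7 → 1829

N ≈ 1829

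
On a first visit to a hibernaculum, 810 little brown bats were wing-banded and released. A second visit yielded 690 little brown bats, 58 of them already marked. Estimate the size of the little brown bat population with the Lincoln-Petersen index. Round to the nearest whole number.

N ≈ 9636

N = (810 × 690) / 58 = 558900 / 58 ≈ 9636.2 → 9636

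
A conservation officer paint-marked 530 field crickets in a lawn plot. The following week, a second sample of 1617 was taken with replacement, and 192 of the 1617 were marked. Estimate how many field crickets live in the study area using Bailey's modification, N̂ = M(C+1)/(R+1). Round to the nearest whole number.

N̂ = 530·(1617+1)/(192+1) = 530·1618/193 = 857540/193 ≈ 4443.2 → 4443

N ≈ 4443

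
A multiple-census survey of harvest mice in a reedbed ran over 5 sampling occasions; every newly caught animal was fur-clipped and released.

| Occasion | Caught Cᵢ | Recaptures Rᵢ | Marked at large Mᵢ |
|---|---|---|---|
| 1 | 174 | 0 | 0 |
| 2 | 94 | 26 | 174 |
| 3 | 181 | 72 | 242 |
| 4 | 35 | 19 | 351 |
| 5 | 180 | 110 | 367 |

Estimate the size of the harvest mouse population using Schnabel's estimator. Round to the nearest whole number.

N ≈ 610

Σ MᵢCᵢ = 0·174 + 174·94 + 242·181 + 351·35 + 367·180 = 0 + 16356 + 43802 + 12285 + 66060 = 138503
Σ Rᵢ = 0 + 26 + 72 + 19 + 110 = 227
N̂ = 138503 / 227 ≈ 610.1 → 610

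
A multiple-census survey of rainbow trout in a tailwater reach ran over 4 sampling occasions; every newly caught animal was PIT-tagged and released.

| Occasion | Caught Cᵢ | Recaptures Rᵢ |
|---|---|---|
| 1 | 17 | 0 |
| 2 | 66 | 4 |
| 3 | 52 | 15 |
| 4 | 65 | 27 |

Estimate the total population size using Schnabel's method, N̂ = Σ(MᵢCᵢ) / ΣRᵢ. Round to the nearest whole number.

Marked at large before each occasion: Mᵢ = Σⱼ<ᵢ (Cⱼ − Rⱼ) → M1=0, M2=17, M3=79, M4=116
Σ MᵢCᵢ = 0·17 + 17·66 + 79·52 + 116·65 = 0 + 1122 + 4108 + 7540 = 12770
Σ Rᵢ = 0 + 4 + 15 + 27 = 46
N̂ = 12770 / 46 ≈ 277.6 → 278

N ≈ 278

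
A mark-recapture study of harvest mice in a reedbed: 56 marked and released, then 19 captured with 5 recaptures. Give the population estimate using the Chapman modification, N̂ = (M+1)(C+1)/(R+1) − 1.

N̂ = (56+1)(19+1)/(5+1) − 1 = 57·20/6 − 1
= 1140/6 − 1 = 190 − 1 = 189

N = 189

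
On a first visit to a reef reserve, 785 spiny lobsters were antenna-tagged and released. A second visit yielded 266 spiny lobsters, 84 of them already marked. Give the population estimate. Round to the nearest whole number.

N = (785 × 266) / 84 = 208810 / 84 ≈ 2485.8 → 2486

N ≈ 2486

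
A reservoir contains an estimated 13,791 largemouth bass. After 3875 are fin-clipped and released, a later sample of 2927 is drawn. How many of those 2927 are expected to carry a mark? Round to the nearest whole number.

expected recaptures ≈ 822

The marked fraction of the population is 3875/13791, so in a sample of 2927 expect C·(M/N) marked.
E[R] = 3875 × 2927 / 13791 = 11342125 / 13791 ≈ 822.4 → 822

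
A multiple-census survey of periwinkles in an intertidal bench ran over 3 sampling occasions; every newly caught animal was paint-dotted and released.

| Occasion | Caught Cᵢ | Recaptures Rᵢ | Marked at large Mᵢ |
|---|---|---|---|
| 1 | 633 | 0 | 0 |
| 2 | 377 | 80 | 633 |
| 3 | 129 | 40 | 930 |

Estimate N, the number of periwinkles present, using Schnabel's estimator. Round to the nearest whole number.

N ≈ 2988

Σ MᵢCᵢ = 0·633 + 633·377 + 930·129 = 0 + 238641 + 119970 = 358611
Σ Rᵢ = 0 + 80 + 40 = 120
N̂ = 358611 / 120 ≈ 2988.4 → 2988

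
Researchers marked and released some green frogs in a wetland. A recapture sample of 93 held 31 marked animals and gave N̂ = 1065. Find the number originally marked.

M = 355

From N = M·C/R: M = N·R / C = 1065·31 / 93 = 33015 / 93 = 355.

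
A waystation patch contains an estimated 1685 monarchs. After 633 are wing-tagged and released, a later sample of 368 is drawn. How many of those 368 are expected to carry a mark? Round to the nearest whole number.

The marked fraction of the population is 633/1685, so in a sample of 368 expect C·(M/N) marked.
E[R] = 633 × 368 / 1685 = 232944 / 1685 ≈ 138.2 → 138

expected recaptures ≈ 138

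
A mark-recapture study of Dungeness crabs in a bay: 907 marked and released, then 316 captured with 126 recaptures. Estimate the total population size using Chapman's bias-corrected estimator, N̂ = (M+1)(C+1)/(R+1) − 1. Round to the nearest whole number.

N̂ = (907+1)(316+1)/(126+1) − 1 = 908·317/127 − 1
= 287836/127 − 1 ≈ 2266.4 − 1 ≈ 2265.4 → 2265

N ≈ 2265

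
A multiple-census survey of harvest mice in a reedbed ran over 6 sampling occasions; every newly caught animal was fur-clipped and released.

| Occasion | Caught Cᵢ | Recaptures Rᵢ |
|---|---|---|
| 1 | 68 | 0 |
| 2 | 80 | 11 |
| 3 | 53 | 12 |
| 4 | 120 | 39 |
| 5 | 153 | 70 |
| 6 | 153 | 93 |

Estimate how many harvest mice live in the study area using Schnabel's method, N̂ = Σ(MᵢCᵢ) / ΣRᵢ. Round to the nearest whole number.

Marked at large before each occasion: Mᵢ = Σⱼ<ᵢ (Cⱼ − Rⱼ) → M1=0, M2=68, M3=137, M4=178, M5=259, M6=342
Σ MᵢCᵢ = 0·68 + 68·80 + 137·53 + 178·120 + 259·153 + 342·153 = 0 + 5440 + 7261 + 21360 + 39627 + 52326 = 126014
Σ Rᵢ = 0 + 11 + 12 + 39 + 70 + 93 = 225
N̂ = 126014 / 225 ≈ 560.1 → 560

N ≈ 560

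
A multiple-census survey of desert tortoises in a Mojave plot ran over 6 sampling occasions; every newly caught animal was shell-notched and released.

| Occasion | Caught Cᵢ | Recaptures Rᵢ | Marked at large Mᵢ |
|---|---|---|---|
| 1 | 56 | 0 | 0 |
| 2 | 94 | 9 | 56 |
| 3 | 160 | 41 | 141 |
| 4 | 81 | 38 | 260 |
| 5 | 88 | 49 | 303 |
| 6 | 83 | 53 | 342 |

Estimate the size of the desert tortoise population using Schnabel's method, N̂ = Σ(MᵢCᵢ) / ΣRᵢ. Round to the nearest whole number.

N ≈ 547

Σ MᵢCᵢ = 0·56 + 56·94 + 141·160 + 260·81 + 303·88 + 342·83 = 0 + 5264 + 22560 + 21060 + 26664 + 28386 = 103934
Σ Rᵢ = 0 + 9 + 41 + 38 + 49 + 53 = 190
N̂ = 103934 / 190 ≈ 547.0 → 547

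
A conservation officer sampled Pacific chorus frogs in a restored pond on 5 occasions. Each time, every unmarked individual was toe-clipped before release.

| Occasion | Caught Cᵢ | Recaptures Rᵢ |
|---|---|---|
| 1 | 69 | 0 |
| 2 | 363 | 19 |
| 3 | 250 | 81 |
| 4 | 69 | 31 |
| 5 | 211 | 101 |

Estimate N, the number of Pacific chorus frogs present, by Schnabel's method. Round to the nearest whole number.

N ≈ 1290

Marked at large before each occasion: Mᵢ = Σⱼ<ᵢ (Cⱼ − Rⱼ) → M1=0, M2=69, M3=413, M4=582, M5=620
Σ MᵢCᵢ = 0·69 + 69·363 + 413·250 + 582·69 + 620·211 = 0 + 25047 + 103250 + 40158 + 130820 = 299275
Σ Rᵢ = 0 + 19 + 81 + 31 + 101 = 232
N̂ = 299275 / 232 ≈ 1290.0 → 1290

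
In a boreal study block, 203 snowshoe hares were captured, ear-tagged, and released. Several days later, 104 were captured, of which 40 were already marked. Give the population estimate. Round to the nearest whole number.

N ≈ 528

N = (203 × 104) / 40 = 21112 / 40 ≈ 527.8 → 528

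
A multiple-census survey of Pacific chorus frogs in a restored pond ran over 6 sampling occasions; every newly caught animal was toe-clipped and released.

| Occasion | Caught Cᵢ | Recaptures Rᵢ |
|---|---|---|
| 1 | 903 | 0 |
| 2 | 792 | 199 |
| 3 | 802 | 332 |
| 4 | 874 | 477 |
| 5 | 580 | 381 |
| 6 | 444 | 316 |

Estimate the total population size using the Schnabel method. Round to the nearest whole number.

N ≈ 3602

Marked at large before each occasion: Mᵢ = Σⱼ<ᵢ (Cⱼ − Rⱼ) → M1=0, M2=903, M3=1496, M4=1966, M5=2363, M6=2562
Σ MᵢCᵢ = 0·903 + 903·792 + 1496·802 + 1966·874 + 2363·580 + 2562·444 = 0 + 715176 + 1199792 + 1718284 + 1370540 + 1137528 = 6141320
Σ Rᵢ = 0 + 199 + 332 + 477 + 381 + 316 = 1705
N̂ = 6141320 / 1705 ≈ 3601.9 → 3602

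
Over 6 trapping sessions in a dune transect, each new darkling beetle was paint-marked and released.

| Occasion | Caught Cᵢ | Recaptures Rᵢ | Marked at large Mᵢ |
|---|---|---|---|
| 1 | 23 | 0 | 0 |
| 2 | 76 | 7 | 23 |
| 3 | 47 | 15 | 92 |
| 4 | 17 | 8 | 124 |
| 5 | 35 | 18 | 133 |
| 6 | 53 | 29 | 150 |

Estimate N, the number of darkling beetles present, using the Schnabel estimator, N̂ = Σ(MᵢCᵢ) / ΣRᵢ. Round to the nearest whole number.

Σ MᵢCᵢ = 0·23 + 23·76 + 92·47 + 124·17 + 133·35 + 150·53 = 0 + 1748 + 4324 + 2108 + 4655 + 7950 = 20785
Σ Rᵢ = 0 + 7 + 15 + 8 + 18 + 29 = 77
N̂ = 20785 / 77 ≈ 269.9 → 270

N ≈ 270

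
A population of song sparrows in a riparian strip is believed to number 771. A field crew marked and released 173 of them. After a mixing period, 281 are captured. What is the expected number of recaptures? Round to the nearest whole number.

expected recaptures ≈ 63

The marked fraction of the population is 173/771, so in a sample of 281 expect C·(M/N) marked.
E[R] = 173 × 281 / 771 = 48613 / 771 ≈ 63.1 → 63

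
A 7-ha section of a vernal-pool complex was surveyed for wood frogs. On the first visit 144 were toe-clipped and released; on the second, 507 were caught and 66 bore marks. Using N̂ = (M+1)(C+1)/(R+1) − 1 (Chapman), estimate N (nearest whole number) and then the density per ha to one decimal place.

N̂ = 145·508/67 − 1 = 73660/67 − 1 ≈ 1098.4 → 1098
Density = N̂ / area = 1098 / 7 ≈ 156.86 → 156.9 per ha

density ≈ 156.9 wood frogs per ha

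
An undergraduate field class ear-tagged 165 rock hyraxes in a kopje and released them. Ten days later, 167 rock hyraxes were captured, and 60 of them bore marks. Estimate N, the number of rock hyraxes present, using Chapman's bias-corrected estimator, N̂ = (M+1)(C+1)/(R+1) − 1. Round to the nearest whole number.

N ≈ 456

N̂ = (165+1)(167+1)/(60+1) − 1 = 166·168/61 − 1
= 27888/61 − 1 ≈ 457.2 − 1 ≈ 456.2 → 456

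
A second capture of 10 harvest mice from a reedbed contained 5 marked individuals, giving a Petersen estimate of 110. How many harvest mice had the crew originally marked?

M = 55

From N = M·C/R: M = N·R / C = 110·5 / 10 = 550 / 10 = 55.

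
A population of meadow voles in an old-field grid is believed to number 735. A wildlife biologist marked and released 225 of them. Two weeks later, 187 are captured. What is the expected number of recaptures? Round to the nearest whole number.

expected recaptures ≈ 57

Expected recaptures E[R] = M·C / N.
E[R] = 225 × 187 / 735 = 42075 / 735 ≈ 57.2 → 57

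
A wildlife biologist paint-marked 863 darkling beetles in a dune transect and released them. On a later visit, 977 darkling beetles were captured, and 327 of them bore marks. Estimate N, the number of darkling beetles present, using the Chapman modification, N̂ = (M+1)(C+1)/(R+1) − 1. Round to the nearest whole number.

N̂ = (863+1)(977+1)/(327+1) − 1 = 864·978/328 − 1
= 844992/328 − 1 ≈ 2576.2 − 1 ≈ 2575.2 → 2575

N ≈ 2575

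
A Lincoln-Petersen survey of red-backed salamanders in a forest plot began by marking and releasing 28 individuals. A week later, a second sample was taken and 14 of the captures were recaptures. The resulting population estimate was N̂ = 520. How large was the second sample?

C = 260

From N = M·C/R: C = N·R / M = 520·14 / 28 = 7280 / 28 = 260.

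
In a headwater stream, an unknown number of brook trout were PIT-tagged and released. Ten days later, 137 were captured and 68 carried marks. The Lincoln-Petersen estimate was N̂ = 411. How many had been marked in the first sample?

From N = M·C/R: M = N·R / C = 411·68 / 137 = 27948 / 137 = 204.

M = 204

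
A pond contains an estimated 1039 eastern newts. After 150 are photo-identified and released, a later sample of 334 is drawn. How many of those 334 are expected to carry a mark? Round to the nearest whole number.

expected recaptures ≈ 48

The marked fraction of the population is 150/1039, so in a sample of 334 expect C·(M/N) marked.
E[R] = 150 × 334 / 1039 = 50100 / 1039 ≈ 48.2 → 48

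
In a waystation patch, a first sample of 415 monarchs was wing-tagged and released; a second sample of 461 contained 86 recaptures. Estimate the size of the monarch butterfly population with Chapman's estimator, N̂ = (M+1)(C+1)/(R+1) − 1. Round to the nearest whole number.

N̂ = (415+1)(461+1)/(86+1) − 1 = 416·462/87 − 1
= 192192/87 − 1 ≈ 2209.1 − 1 ≈ 2208.1 → 2208

N ≈ 2208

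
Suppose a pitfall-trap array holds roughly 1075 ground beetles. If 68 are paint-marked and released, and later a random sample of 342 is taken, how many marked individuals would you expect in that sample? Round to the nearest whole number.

expected recaptures ≈ 22

The marked fraction of the population is 68/1075, so in a sample of 342 expect C·(M/N) marked.
E[R] = 68 × 342 / 1075 = 23256 / 1075 ≈ 21.6 → 22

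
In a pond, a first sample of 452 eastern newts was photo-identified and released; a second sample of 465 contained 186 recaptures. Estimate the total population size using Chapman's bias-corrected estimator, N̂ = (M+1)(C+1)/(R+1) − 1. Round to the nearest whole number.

N ≈ 1128

N̂ = (452+1)(465+1)/(186+1) − 1 = 453·466/187 − 1
= 211098/187 − 1 ≈ 1128.9 − 1 ≈ 1127.9 → 1128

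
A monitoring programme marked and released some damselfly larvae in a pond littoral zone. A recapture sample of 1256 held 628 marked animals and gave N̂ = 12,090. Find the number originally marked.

M = 6045

From N = M·C/R: M = N·R / C = 12090·628 / 1256 = 7592520 / 1256 = 6045.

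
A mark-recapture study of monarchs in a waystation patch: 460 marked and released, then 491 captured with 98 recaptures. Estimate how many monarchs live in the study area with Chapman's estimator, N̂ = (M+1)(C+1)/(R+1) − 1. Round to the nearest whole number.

N̂ = (460+1)(491+1)/(98+1) − 1 = 461·492/99 − 1
= 226812/99 − 1 ≈ 2291.0 − 1 ≈ 2290.0 → 2290

N ≈ 2290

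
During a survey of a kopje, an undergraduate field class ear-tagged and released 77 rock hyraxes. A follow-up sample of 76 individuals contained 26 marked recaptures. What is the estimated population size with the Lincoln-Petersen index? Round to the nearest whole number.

N ≈ 225

N = (77 × 76) / 26 = 5852 / 26 ≈ 225.1 → 225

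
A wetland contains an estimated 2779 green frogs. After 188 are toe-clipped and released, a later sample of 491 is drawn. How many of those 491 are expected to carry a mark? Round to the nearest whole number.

The marked fraction of the population is 188/2779, so in a sample of 491 expect C·(M/N) marked.
E[R] = 188 × 491 / 2779 = 92308 / 2779 ≈ 33.2 → 33

expected recaptures ≈ 33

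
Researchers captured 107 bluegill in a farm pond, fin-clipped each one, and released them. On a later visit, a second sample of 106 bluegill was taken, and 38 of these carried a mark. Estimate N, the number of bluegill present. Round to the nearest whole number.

N ≈ 298

Lincoln-Petersen assumes M/N = R/C, so N = M·C / R.
N = (107 × 106) / 38 = 11342 / 38 ≈ 298.47 → 298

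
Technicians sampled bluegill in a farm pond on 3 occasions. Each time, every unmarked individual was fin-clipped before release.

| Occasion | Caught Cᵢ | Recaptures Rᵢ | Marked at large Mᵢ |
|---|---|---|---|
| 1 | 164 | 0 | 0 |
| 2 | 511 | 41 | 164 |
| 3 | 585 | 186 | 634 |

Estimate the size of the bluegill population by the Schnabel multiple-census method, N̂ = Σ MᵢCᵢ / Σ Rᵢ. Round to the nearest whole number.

Σ MᵢCᵢ = 0·164 + 164·511 + 634·585 = 0 + 83804 + 370890 = 454694
Σ Rᵢ = 0 + 41 + 186 = 227
N̂ = 454694 / 227 ≈ 2003.1 → 2003

N ≈ 2003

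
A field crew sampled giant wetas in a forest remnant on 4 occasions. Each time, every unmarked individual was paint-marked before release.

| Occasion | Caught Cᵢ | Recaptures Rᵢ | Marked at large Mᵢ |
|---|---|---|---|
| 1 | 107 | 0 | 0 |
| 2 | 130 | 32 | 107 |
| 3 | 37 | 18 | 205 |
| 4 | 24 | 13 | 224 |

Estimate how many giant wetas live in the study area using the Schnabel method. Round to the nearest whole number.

Σ MᵢCᵢ = 0·107 + 107·130 + 205·37 + 224·24 = 0 + 13910 + 7585 + 5376 = 26871
Σ Rᵢ = 0 + 32 + 18 + 13 = 63
N̂ = 26871 / 63 ≈ 426.5 → 427

N ≈ 427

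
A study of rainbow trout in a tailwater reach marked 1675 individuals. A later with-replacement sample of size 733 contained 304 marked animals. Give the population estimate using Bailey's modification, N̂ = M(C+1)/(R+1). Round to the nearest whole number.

N ≈ 4031

N̂ = 1675·(733+1)/(304+1) = 1675·734/305 = 1229450/305 ≈ 4031.0 → 4031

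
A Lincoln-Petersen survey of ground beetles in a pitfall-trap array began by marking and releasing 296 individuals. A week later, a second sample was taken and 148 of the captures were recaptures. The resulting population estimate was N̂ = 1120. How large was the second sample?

From N = M·C/R: C = N·R / M = 1120·148 / 296 = 165760 / 296 = 560.

C = 560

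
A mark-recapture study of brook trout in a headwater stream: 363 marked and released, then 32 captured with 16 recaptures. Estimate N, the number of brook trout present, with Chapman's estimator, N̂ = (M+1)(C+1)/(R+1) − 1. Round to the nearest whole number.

N ≈ 706

N̂ = (363+1)(32+1)/(16+1) − 1 = 364·33/17 − 1
= 12012/17 − 1 ≈ 706.6 − 1 ≈ 705.6 → 706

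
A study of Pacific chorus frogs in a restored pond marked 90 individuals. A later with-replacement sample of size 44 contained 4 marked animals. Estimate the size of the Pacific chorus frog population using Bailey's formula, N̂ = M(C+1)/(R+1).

N̂ = 90·(44+1)/(4+1) = 90·45/5 = 4050/5 = 810

N = 810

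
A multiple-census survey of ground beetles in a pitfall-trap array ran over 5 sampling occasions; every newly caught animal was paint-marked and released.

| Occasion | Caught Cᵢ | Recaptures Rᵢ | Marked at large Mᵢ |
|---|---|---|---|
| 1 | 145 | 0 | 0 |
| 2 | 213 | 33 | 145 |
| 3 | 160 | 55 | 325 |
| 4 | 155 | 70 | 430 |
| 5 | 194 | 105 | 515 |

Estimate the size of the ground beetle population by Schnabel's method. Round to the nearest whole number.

N ≈ 948

Σ MᵢCᵢ = 0·145 + 145·213 + 325·160 + 430·155 + 515·194 = 0 + 30885 + 52000 + 66650 + 99910 = 249445
Σ Rᵢ = 0 + 33 + 55 + 70 + 105 = 263
N̂ = 249445 / 263 ≈ 948.46 → 948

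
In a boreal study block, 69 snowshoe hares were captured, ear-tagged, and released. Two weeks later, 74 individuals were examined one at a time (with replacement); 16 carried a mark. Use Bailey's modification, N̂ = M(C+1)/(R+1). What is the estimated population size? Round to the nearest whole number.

N̂ = 69·(74+1)/(16+1) = 69·75/17 = 5175/17 ≈ 304.4 → 304

N ≈ 304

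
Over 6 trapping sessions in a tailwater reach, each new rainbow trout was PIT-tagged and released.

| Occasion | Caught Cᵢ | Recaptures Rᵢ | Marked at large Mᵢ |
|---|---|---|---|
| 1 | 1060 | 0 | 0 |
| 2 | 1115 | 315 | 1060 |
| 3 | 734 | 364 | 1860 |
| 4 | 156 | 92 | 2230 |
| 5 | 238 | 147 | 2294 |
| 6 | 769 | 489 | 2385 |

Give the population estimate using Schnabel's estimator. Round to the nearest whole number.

N ≈ 3749

Σ MᵢCᵢ = 0·1060 + 1060·1115 + 1860·734 + 2230·156 + 2294·238 + 2385·769 = 0 + 1181900 + 1365240 + 347880 + 545972 + 1834065 = 5275057
Σ Rᵢ = 0 + 315 + 364 + 92 + 147 + 489 = 1407
N̂ = 5275057 / 1407 ≈ 3749.2 → 3749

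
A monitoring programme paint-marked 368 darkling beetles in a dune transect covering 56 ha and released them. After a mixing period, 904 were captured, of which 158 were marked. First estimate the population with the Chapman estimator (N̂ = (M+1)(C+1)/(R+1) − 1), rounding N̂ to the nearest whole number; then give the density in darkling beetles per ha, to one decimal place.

density ≈ 37.5 darkling beetles per ha

N̂ = 369·905/159 − 1 = 333945/159 − 1 ≈ 2099.3 → 2099
Density = N̂ / area = 2099 / 56 ≈ 37.48 → 37.5 per ha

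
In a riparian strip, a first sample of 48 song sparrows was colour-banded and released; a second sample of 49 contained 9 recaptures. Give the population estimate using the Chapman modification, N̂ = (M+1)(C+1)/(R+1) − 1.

N = 244

N̂ = (48+1)(49+1)/(9+1) − 1 = 49·50/10 − 1
= 2450/10 − 1 = 245 − 1 = 244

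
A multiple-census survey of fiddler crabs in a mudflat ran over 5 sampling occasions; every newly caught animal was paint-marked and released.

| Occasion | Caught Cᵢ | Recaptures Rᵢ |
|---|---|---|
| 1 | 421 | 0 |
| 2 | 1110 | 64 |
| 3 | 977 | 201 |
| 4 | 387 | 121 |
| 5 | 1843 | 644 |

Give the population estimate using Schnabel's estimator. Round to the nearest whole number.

Marked at large before each occasion: Mᵢ = Σⱼ<ᵢ (Cⱼ − Rⱼ) → M1=0, M2=421, M3=1467, M4=2243, M5=2509
Σ MᵢCᵢ = 0·421 + 421·1110 + 1467·977 + 2243·387 + 2509·1843 = 0 + 467310 + 1433259 + 868041 + 4624087 = 7392697
Σ Rᵢ = 0 + 64 + 201 + 121 + 644 = 1030
N̂ = 7392697 / 1030 ≈ 7177.4 → 7177

N ≈ 7177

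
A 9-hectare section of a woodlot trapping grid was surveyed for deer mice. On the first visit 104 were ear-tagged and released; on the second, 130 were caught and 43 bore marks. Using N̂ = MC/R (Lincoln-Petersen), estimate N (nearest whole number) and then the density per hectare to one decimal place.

N̂ = 104·130/43 = 13520/43 ≈ 314.4 → 314
Density = N̂ / area = 314 / 9 ≈ 34.89 → 34.9 per hectare

density ≈ 34.9 deer mice per hectare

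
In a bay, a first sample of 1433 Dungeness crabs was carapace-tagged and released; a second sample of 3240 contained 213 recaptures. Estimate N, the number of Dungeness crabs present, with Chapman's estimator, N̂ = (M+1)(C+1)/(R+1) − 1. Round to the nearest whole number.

N ≈ 21,717

N̂ = (1433+1)(3240+1)/(213+1) − 1 = 1434·3241/214 − 1
= 4647594/214 − 1 ≈ 21717.7 − 1 ≈ 21716.7 → 21717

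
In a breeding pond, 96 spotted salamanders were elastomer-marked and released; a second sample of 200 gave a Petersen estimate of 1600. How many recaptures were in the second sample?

R = 12

From N = M·C/R: R = M·C / N = 96·200 / 1600 = 19200 / 1600 = 12.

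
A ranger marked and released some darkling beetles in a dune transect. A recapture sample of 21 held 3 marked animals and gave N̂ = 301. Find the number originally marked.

From N = M·C/R: M = N·R / C = 301·3 / 21 = 903 / 21 = 43.

M = 43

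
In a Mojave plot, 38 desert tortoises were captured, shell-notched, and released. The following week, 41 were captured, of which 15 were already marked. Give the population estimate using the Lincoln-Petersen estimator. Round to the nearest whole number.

Lincoln-Petersen assumes M/N = R/C, so N = M·C / R.
N = (38 × 41) / 15 = 1558 / 15 ≈ 103.9 → 104

N ≈ 104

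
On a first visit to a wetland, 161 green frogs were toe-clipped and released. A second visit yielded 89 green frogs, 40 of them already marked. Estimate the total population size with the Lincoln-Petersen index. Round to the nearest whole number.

N ≈ 358

Lincoln-Petersen assumes M/N = R/C, so N = M·C / R.
N = (161 × 89) / 40 = 14329 / 40 ≈ 358.2 → 358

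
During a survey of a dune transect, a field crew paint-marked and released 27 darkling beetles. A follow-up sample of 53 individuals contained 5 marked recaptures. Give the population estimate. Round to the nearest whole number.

N ≈ 286

Lincoln-Petersen assumes M/N = R/C, so N = M·C / R.
N = (27 × 53) / 5 = 1431 / 5 ≈ 286.2 → 286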